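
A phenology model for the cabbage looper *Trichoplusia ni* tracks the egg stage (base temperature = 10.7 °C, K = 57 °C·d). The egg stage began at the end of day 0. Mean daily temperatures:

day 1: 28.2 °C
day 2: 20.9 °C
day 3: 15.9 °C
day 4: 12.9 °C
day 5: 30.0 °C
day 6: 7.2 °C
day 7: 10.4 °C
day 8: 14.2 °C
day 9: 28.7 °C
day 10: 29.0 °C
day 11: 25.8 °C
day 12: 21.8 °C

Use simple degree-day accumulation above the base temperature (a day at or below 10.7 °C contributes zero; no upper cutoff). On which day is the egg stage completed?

Daily DD above 10.7 °C: 17.5, 10.2, 5.2, 2.2, 19.3, 0.0, 0.0, 3.5, 18.0, 18.3, 15.1, 11.1.
Cumulative: 17.5, 27.7, 32.9, 35.1, 54.4, 54.4, 54.4, 57.9, 75.9, 94.2, 109.3, 120.4.
The total first reaches 57 DD on day 8.

day 8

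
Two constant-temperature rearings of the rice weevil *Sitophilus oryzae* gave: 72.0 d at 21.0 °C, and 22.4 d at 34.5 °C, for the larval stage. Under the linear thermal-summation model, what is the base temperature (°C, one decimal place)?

14.9 °C

Equal thermal constants: D₁(T₁ − T_b) = D₂(T₂ − T_b).
72.0·(21.0 − T_b) = 22.4·(34.5 − T_b)
T_b = (72.0·21.0 − 22.4·34.5) / (72.0 − 22.4) = 739.20 / 49.6 = 14.903 °C ≈ 14.9 °C.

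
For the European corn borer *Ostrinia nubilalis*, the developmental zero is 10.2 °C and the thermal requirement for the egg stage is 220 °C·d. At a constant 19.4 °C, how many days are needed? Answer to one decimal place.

23.9 days

Daily accumulation = 19.4 − 10.2 = 9.2 DD/day.
Duration = 220 / 9.2 = 23.913 ≈ 23.9 days.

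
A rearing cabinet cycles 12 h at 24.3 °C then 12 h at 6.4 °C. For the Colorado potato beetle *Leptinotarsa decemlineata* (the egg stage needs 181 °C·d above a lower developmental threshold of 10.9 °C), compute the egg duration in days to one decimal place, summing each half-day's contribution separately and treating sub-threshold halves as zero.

Day half: max(0, 24.3 − 10.9) × 0.5 = 13.4 × 0.5 = 6.70 DD.
Night half: max(0, 6.4 − 10.9) × 0.5 = 0.0 × 0.5 = 0.00 DD.
Per 24 h: 6.70 DD/day.
Duration = 181 / 6.70 = 27.015 ≈ 27.0 days.

27.0 days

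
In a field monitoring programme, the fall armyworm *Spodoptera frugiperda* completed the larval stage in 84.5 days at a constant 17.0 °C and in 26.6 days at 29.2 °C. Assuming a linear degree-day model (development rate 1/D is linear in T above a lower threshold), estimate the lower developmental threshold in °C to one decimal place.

Linear rate model ⇒ the product D·(T − T_b) is constant across temperatures.
84.5·(17.0 − T_b) = 26.6·(29.2 − T_b)
T_b = (84.5·17.0 − 26.6·29.2) / (84.5 − 26.6) = 659.78 / 57.9 = 11.395 °C ≈ 11.4 °C.

11.4 °C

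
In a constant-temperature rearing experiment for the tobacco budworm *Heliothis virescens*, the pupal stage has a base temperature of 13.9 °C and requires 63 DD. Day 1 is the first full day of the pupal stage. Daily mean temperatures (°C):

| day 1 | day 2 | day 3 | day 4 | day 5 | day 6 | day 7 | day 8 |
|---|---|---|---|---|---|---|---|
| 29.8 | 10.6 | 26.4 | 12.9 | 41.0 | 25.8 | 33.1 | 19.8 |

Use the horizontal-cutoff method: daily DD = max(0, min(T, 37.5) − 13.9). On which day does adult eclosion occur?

day 6

Daily DD above 13.9 °C (capped at 23.6): 15.9, 0.0, 12.5, 0.0, 23.6, 11.9, 19.2, 5.9.
Cumulative: 15.9, 15.9, 28.4, 28.4, 52.0, 63.9, 83.1, 89.0.
The total first reaches 63 DD on day 6.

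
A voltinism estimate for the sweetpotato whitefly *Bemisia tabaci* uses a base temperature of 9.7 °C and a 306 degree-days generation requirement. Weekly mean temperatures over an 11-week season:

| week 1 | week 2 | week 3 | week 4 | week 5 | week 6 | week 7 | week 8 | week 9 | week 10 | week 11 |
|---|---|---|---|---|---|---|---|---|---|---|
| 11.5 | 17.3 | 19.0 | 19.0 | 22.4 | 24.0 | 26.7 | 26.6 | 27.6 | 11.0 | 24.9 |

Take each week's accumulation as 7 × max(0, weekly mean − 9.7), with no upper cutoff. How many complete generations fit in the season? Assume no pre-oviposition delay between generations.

Weekly DD (7 × max(0, T̄ − 9.7)): 12.6, 53.2, 65.1, 65.1, 88.9, 100.1, 119.0, 118.3, 125.3, 9.1, 106.4.
Season total = 863.1 DD.
Complete generations = ⌊863.1 / 306⌋ = 2.

2 generations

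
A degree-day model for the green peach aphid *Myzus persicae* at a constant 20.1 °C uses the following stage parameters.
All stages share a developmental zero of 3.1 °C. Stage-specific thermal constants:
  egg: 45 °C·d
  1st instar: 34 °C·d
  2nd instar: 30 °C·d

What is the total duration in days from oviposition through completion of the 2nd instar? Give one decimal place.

Daily accumulation at 20.1 °C = 20.1 − 3.1 = 17.0 DD/day.
Total K = 45 + 34 + 30 = 109 DD.
Total duration = 109 / 17.0 = 6.412 ≈ 6.4 days.

6.4 days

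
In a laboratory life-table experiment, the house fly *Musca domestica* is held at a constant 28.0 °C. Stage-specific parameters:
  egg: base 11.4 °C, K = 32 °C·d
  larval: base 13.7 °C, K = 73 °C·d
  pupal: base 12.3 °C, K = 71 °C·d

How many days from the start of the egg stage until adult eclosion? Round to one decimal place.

11.6 days

egg: 32 / (28.0 − 11.4) = 32 / 16.6 = 1.928 d.
larval: 73 / (28.0 − 13.7) = 73 / 14.3 = 5.105 d.
pupal: 71 / (28.0 − 12.3) = 71 / 15.7 = 4.522 d.
Sum = 11.555 ≈ 11.6 days.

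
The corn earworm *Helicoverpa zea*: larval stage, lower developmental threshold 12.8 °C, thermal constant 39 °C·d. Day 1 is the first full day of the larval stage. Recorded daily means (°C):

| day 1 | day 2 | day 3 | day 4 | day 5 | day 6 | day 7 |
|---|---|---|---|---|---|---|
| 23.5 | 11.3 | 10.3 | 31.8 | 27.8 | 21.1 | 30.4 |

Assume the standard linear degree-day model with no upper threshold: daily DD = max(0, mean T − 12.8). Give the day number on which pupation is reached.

Daily DD above 12.8 °C: 10.7, 0.0, 0.0, 19.0, 15.0, 8.3, 17.6.
Cumulative: 10.7, 10.7, 10.7, 29.7, 44.7, 53.0, 70.6.
The total first reaches 39 DD on day 5.

day 5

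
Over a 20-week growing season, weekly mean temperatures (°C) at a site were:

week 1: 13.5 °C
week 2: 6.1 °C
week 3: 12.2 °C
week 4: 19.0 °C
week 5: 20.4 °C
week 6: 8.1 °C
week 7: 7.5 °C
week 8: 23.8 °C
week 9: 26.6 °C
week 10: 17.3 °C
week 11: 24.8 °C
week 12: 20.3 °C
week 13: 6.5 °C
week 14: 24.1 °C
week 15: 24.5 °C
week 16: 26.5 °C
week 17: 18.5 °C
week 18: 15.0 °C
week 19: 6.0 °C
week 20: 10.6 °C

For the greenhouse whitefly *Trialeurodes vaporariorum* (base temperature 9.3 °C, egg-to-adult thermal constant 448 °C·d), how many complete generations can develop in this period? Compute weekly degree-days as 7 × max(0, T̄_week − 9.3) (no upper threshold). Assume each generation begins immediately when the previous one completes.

2 generations

Weekly DD (7 × max(0, T̄ − 9.3)): 29.4, 0.0, 20.3, 67.9, 77.7, 0.0, 0.0, 101.5, 121.1, 56.0, 108.5, 77.0, 0.0, 103.6, 106.4, 120.4, 64.4, 39.9, 0.0, 9.1.
Season total = 1103.2 DD.
Complete generations = ⌊1103.2 / 448⌋ = 2.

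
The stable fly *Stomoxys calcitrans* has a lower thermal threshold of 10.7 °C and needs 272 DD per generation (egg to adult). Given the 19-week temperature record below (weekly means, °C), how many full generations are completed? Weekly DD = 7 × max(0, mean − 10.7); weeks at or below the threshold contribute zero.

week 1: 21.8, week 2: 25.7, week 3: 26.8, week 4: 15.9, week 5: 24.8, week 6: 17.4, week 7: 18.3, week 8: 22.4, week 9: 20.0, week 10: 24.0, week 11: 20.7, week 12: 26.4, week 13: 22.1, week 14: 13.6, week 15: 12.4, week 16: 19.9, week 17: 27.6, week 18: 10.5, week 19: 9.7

Weekly DD (7 × max(0, T̄ − 10.7)): 77.7, 105.0, 112.7, 36.4, 98.7, 46.9, 53.2, 81.9, 65.1, 93.1, 70.0, 109.9, 79.8, 20.3, 11.9, 64.4, 118.3, 0.0, 0.0.
Season total = 1245.3 DD.
Complete generations = ⌊1245.3 / 272⌋ = 4.

4 generations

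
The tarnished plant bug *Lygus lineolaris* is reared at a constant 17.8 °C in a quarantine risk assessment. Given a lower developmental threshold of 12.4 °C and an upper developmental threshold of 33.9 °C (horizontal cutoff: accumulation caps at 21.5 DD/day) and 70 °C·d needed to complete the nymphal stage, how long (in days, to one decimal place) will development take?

13.0 days

Daily accumulation = 17.8 − 12.4 = 5.4 DD/day.
Duration = 70 / 5.4 = 12.963 ≈ 13.0 days.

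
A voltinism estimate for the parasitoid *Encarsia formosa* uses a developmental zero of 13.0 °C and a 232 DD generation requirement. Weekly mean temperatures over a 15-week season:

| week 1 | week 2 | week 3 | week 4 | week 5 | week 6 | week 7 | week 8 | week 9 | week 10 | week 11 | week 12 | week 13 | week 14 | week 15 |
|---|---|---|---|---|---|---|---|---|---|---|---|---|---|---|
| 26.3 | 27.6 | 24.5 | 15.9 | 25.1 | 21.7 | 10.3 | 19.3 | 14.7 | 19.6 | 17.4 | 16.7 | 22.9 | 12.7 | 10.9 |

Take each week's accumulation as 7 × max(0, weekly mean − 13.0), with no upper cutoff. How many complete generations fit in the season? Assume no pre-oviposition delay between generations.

Weekly DD (7 × max(0, T̄ − 13.0)): 93.1, 102.2, 80.5, 20.3, 84.7, 60.9, 0.0, 44.1, 11.9, 46.2, 30.8, 25.9, 69.3, 0.0, 0.0.
Season total = 669.9 DD.
Complete generations = ⌊669.9 / 232⌋ = 2.

2 generations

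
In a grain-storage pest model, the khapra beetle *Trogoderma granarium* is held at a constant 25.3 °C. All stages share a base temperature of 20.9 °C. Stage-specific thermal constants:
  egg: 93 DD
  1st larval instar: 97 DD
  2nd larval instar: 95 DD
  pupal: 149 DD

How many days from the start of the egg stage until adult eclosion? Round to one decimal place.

Daily accumulation at 25.3 °C = 25.3 − 20.9 = 4.4 DD/day.
Total K = 93 + 97 + 95 + 149 = 434 DD.
Total duration = 434 / 4.4 = 98.636 ≈ 98.6 days.

98.6 days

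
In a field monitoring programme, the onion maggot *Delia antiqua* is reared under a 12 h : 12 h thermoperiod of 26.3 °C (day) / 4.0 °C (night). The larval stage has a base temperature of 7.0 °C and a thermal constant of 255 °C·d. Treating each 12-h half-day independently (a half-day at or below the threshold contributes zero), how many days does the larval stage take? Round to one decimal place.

Day half: max(0, 26.3 − 7.0) × 0.5 = 19.3 × 0.5 = 9.65 DD.
Night half: max(0, 4.0 − 7.0) × 0.5 = 0.0 × 0.5 = 0.00 DD.
Per 24 h: 9.65 DD/day.
Duration = 255 / 9.65 = 26.425 ≈ 26.4 days.

26.4 days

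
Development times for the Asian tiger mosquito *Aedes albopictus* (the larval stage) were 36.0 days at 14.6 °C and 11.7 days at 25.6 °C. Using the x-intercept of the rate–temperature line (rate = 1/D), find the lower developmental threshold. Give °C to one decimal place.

9.3 °C

Equal thermal constants: D₁(T₁ − T_b) = D₂(T₂ − T_b).
36.0·(14.6 − T_b) = 11.7·(25.6 − T_b)
T_b = (36.0·14.6 − 11.7·25.6) / (36.0 − 11.7) = 226.08 / 24.3 = 9.304 °C ≈ 9.3 °C.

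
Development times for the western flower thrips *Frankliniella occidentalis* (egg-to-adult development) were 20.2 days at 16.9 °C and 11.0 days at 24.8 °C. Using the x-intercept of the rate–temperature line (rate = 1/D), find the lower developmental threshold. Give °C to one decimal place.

Under the model K = D·(T − T_b), so D₁·(T₁ − T_b) = D₂·(T₂ − T_b).
20.2·(16.9 − T_b) = 11.0·(24.8 − T_b)
T_b = (20.2·16.9 − 11.0·24.8) / (20.2 − 11.0) = 68.58 / 9.2 = 7.454 °C ≈ 7.5 °C.

7.5 °C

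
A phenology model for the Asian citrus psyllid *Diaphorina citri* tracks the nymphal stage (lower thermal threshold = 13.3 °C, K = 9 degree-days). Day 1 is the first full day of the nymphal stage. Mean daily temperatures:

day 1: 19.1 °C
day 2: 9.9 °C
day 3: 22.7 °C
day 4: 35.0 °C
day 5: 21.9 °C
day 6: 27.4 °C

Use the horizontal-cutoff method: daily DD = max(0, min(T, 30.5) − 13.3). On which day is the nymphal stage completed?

Daily DD above 13.3 °C (capped at 17.2): 5.8, 0.0, 9.4, 17.2, 8.6, 14.1.
Cumulative: 5.8, 5.8, 15.2, 32.4, 41.0, 55.1.
The total first reaches 9 DD on day 3.

day 3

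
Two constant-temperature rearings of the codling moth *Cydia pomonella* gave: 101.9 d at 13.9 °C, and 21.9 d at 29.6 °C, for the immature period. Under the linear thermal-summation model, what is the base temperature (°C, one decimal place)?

Equal thermal constants: D₁(T₁ − T_b) = D₂(T₂ − T_b).
101.9·(13.9 − T_b) = 21.9·(29.6 − T_b)
T_b = (101.9·13.9 − 21.9·29.6) / (101.9 − 21.9) = 768.17 / 80.0 = 9.602 °C ≈ 9.6 °C.

9.6 °C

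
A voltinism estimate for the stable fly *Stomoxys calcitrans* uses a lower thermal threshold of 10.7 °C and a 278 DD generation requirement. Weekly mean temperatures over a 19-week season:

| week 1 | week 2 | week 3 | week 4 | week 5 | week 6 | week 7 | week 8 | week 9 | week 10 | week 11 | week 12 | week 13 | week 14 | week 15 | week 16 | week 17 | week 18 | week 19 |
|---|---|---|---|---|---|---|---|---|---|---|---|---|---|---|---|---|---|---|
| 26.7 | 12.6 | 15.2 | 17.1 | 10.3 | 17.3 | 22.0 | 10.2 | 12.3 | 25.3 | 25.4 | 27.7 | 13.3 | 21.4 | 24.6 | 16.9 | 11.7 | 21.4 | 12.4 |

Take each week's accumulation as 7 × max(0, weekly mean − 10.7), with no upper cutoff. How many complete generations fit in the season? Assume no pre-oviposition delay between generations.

Weekly DD (7 × max(0, T̄ − 10.7)): 112.0, 13.3, 31.5, 44.8, 0.0, 46.2, 79.1, 0.0, 11.2, 102.2, 102.9, 119.0, 18.2, 74.9, 97.3, 43.4, 7.0, 74.9, 11.9.
Season total = 989.8 DD.
Complete generations = ⌊989.8 / 278⌋ = 3.

3 generations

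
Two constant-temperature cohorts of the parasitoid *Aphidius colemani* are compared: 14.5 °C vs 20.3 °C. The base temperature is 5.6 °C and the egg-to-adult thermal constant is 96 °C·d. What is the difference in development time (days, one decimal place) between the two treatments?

4.3 days

At 14.5 °C: 96 / (14.5 − 5.6) = 96 / 8.9 = 10.787 d.
At 20.3 °C: 96 / (20.3 − 5.6) = 96 / 14.7 = 6.531 d.
Difference = |10.787 − 6.531| = 4.256 ≈ 4.3 days.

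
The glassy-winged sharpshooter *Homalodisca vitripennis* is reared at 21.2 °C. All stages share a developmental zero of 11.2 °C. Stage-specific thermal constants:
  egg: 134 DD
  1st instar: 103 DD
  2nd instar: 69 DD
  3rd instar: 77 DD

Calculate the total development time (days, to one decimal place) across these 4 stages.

38.3 days

Daily accumulation at 21.2 °C = 21.2 − 11.2 = 10.0 DD/day.
Total K = 134 + 103 + 69 + 77 = 383 DD.
Total duration = 383 / 10.0 = 38.300 ≈ 38.3 days.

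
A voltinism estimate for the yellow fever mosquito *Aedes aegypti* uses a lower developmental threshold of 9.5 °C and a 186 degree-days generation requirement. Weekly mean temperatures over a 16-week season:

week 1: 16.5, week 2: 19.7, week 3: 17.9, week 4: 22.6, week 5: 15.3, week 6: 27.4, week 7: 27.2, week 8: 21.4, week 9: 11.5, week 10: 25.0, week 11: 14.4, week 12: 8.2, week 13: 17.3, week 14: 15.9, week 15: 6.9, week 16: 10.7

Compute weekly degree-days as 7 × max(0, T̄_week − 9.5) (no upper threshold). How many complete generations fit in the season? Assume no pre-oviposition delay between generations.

Weekly DD (7 × max(0, T̄ − 9.5)): 49.0, 71.4, 58.8, 91.7, 40.6, 125.3, 123.9, 83.3, 14.0, 108.5, 34.3, 0.0, 54.6, 44.8, 0.0, 8.4.
Season total = 908.6 DD.
Complete generations = ⌊908.6 / 186⌋ = 4.

4 generations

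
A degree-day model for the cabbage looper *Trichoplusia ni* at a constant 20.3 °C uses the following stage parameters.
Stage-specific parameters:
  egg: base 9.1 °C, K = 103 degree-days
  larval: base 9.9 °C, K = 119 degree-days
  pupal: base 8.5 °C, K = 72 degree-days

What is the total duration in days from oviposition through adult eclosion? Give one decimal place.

egg: 103 / (20.3 − 9.1) = 103 / 11.2 = 9.196 d.
larval: 119 / (20.3 − 9.9) = 119 / 10.4 = 11.442 d.
pupal: 72 / (20.3 − 8.5) = 72 / 11.8 = 6.102 d.
Sum = 26.740 ≈ 26.7 days.

26.7 days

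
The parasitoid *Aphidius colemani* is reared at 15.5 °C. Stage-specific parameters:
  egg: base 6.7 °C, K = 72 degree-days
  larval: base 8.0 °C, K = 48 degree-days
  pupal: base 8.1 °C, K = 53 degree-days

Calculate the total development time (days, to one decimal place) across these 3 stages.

egg: 72 / (15.5 − 6.7) = 72 / 8.8 = 8.182 d.
larval: 48 / (15.5 − 8.0) = 48 / 7.5 = 6.400 d.
pupal: 53 / (15.5 − 8.1) = 53 / 7.4 = 7.162 d.
Sum = 21.744 ≈ 21.7 days.

21.7 days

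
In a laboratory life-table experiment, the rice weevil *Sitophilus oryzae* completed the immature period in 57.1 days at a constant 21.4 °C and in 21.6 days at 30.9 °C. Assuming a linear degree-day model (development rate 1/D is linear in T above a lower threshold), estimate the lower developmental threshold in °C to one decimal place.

Under the model K = D·(T − T_b), so D₁·(T₁ − T_b) = D₂·(T₂ − T_b).
57.1·(21.4 − T_b) = 21.6·(30.9 − T_b)
T_b = (57.1·21.4 − 21.6·30.9) / (57.1 − 21.6) = 554.50 / 35.5 = 15.620 °C ≈ 15.6 °C.

15.6 °C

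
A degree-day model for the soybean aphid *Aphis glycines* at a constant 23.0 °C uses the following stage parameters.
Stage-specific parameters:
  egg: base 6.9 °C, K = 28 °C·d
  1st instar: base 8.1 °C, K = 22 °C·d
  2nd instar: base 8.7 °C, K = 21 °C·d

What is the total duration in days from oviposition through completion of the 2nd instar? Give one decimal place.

egg: 28 / (23.0 − 6.9) = 28 / 16.1 = 1.739 d.
1st instar: 22 / (23.0 − 8.1) = 22 / 14.9 = 1.477 d.
2nd instar: 21 / (23.0 − 8.7) = 21 / 14.3 = 1.469 d.
Sum = 4.684 ≈ 4.7 days.

4.7 days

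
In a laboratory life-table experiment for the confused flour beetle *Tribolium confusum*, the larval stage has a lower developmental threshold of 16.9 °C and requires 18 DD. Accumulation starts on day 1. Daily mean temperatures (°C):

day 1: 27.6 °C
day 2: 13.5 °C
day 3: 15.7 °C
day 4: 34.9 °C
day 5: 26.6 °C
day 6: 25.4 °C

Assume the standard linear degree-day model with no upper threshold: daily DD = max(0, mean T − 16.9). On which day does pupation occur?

Daily DD above 16.9 °C: 10.7, 0.0, 0.0, 18.0, 9.7, 8.5.
Cumulative: 10.7, 10.7, 10.7, 28.7, 38.4, 46.9.
The total first reaches 18 DD on day 4.

day 4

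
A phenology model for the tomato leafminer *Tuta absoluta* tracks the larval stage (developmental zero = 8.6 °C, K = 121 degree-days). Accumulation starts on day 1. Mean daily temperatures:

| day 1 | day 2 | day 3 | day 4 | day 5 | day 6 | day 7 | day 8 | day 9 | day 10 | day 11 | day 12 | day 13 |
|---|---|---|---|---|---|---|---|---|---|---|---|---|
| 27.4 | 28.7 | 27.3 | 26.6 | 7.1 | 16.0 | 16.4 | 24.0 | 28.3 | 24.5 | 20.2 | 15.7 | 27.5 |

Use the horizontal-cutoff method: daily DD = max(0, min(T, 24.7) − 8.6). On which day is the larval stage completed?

Daily DD above 8.6 °C (capped at 16.1): 16.1, 16.1, 16.1, 16.1, 0.0, 7.4, 7.8, 15.4, 16.1, 15.9, 11.6, 7.1, 16.1.
Cumulative: 16.1, 32.2, 48.3, 64.4, 64.4, 71.8, 79.6, 95.0, 111.1, 127.0, 138.6, 145.7, 161.8.
The total first reaches 121 DD on day 10.

day 10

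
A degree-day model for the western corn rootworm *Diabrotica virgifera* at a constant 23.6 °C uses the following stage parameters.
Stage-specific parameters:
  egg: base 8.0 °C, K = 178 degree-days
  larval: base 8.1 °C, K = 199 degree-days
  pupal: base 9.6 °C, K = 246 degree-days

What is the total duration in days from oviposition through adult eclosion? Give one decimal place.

egg: 178 / (23.6 − 8.0) = 178 / 15.6 = 11.410 d.
larval: 199 / (23.6 − 8.1) = 199 / 15.5 = 12.839 d.
pupal: 246 / (23.6 − 9.6) = 246 / 14.0 = 17.571 d.
Sum = 41.820 ≈ 41.8 days.

41.8 days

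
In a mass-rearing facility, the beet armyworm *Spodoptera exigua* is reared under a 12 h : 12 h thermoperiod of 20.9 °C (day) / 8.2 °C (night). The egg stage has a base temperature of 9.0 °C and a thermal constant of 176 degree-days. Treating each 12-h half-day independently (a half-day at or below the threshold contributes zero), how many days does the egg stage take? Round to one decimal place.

29.6 days

Day half: max(0, 20.9 − 9.0) × 0.5 = 11.9 × 0.5 = 5.95 DD.
Night half: max(0, 8.2 − 9.0) × 0.5 = 0.0 × 0.5 = 0.00 DD.
Per 24 h: 5.95 DD/day.
Duration = 176 / 5.95 = 29.580 ≈ 29.6 days.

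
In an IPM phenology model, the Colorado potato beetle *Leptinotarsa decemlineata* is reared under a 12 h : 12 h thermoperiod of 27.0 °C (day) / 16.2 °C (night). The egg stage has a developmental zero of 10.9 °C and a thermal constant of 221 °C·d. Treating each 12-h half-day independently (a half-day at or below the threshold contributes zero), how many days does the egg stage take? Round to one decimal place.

Day half: max(0, 27.0 − 10.9) × 0.5 = 16.1 × 0.5 = 8.05 DD.
Night half: max(0, 16.2 − 10.9) × 0.5 = 5.3 × 0.5 = 2.65 DD.
Per 24 h: 10.70 DD/day.
Duration = 221 / 10.70 = 20.654 ≈ 20.7 days.

20.7 days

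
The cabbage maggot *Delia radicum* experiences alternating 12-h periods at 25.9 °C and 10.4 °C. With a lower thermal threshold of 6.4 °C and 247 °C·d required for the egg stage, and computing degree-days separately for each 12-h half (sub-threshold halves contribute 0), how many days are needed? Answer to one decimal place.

21.0 days

Day half: max(0, 25.9 − 6.4) × 0.5 = 19.5 × 0.5 = 9.75 DD.
Night half: max(0, 10.4 − 6.4) × 0.5 = 4.0 × 0.5 = 2.00 DD.
Per 24 h: 11.75 DD/day.
Duration = 247 / 11.75 = 21.021 ≈ 21.0 days.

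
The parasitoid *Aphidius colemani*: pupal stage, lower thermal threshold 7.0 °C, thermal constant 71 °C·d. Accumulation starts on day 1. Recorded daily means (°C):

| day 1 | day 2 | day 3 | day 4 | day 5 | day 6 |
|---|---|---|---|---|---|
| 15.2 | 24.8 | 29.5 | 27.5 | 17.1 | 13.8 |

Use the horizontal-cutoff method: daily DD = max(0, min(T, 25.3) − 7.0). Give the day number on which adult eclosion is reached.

Daily DD above 7.0 °C (capped at 18.3): 8.2, 17.8, 18.3, 18.3, 10.1, 6.8.
Cumulative: 8.2, 26.0, 44.3, 62.6, 72.7, 79.5.
The total first reaches 71 DD on day 5.

day 5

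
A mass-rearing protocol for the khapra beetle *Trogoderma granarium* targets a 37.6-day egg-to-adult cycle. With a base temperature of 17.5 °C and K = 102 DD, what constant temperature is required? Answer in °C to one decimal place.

Required daily accumulation = 102 / 37.6 = 2.713 DD/day.
T = T_base + 2.713 = 17.5 + 2.713 = 20.213 ≈ 20.2 °C.

20.2 °C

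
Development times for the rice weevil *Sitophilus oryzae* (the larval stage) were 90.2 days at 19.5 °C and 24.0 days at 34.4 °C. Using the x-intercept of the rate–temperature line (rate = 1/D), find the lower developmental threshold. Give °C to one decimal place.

Under the model K = D·(T − T_b), so D₁·(T₁ − T_b) = D₂·(T₂ − T_b).
90.2·(19.5 − T_b) = 24.0·(34.4 − T_b)
T_b = (90.2·19.5 − 24.0·34.4) / (90.2 − 24.0) = 933.30 / 66.2 = 14.098 °C ≈ 14.1 °C.

14.1 °C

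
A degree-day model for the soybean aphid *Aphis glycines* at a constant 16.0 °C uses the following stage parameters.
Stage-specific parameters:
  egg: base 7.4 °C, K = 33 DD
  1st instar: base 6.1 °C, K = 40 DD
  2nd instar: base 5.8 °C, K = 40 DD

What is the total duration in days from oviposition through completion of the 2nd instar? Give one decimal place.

egg: 33 / (16.0 − 7.4) = 33 / 8.6 = 3.837 d.
1st instar: 40 / (16.0 − 6.1) = 40 / 9.9 = 4.040 d.
2nd instar: 40 / (16.0 − 5.8) = 40 / 10.2 = 3.922 d.
Sum = 11.799 ≈ 11.8 days.

11.8 days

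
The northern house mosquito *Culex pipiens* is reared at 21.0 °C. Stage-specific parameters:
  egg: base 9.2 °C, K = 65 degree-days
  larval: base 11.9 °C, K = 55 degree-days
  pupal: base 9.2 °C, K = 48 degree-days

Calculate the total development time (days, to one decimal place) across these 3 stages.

15.6 days

egg: 65 / (21.0 − 9.2) = 65 / 11.8 = 5.508 d.
larval: 55 / (21.0 − 11.9) = 55 / 9.1 = 6.044 d.
pupal: 48 / (21.0 − 9.2) = 48 / 11.8 = 4.068 d.
Sum = 15.620 ≈ 15.6 days.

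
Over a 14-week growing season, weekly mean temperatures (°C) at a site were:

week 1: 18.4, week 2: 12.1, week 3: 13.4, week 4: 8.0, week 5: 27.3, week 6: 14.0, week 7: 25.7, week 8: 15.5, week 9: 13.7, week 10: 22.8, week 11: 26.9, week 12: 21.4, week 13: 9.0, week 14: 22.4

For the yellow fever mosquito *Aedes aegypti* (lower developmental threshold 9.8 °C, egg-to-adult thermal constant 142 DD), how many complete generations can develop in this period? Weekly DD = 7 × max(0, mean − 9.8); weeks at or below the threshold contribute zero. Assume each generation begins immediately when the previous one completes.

Weekly DD (7 × max(0, T̄ − 9.8)): 60.2, 16.1, 25.2, 0.0, 122.5, 29.4, 111.3, 39.9, 27.3, 91.0, 119.7, 81.2, 0.0, 88.2.
Season total = 812.0 DD.
Complete generations = ⌊812.0 / 142⌋ = 5.

5 generations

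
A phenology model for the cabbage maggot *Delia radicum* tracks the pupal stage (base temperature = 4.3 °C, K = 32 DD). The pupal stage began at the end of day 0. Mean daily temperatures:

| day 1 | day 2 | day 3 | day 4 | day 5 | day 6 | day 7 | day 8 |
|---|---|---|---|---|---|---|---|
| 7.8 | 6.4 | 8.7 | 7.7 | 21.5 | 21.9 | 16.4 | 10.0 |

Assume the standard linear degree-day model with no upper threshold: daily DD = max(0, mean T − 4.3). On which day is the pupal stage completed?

Daily DD above 4.3 °C: 3.5, 2.1, 4.4, 3.4, 17.2, 17.6, 12.1, 5.7.
Cumulative: 3.5, 5.6, 10.0, 13.4, 30.6, 48.2, 60.3, 66.0.
The total first reaches 32 DD on day 6.

day 6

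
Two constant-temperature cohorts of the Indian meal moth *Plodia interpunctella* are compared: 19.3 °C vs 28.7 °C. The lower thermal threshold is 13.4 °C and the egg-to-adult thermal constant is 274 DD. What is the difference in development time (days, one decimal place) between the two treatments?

At 19.3 °C: 274 / (19.3 − 13.4) = 274 / 5.9 = 46.441 d.
At 28.7 °C: 274 / (28.7 − 13.4) = 274 / 15.3 = 17.908 d.
Difference = |46.441 − 17.908| = 28.532 ≈ 28.5 days.

28.5 days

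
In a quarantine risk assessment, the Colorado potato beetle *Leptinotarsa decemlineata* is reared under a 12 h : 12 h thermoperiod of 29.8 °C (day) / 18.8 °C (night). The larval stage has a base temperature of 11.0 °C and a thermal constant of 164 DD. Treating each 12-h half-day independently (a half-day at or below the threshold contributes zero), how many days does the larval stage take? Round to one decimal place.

Day half: max(0, 29.8 − 11.0) × 0.5 = 18.8 × 0.5 = 9.40 DD.
Night half: max(0, 18.8 − 11.0) × 0.5 = 7.8 × 0.5 = 3.90 DD.
Per 24 h: 13.30 DD/day.
Duration = 164 / 13.30 = 12.331 ≈ 12.3 days.

12.3 days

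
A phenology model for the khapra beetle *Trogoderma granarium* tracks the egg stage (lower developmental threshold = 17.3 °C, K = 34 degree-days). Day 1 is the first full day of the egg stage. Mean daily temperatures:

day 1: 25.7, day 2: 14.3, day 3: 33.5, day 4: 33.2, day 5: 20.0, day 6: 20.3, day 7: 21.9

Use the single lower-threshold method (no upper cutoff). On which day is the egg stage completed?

Daily DD above 17.3 °C: 8.4, 0.0, 16.2, 15.9, 2.7, 3.0, 4.6.
Cumulative: 8.4, 8.4, 24.6, 40.5, 43.2, 46.2, 50.8.
The total first reaches 34 DD on day 4.

day 4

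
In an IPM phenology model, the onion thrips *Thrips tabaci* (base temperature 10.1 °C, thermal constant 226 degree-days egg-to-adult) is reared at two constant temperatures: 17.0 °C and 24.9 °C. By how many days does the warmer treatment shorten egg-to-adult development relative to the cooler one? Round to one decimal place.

At 17.0 °C: 226 / (17.0 − 10.1) = 226 / 6.9 = 32.754 d.
At 24.9 °C: 226 / (24.9 − 10.1) = 226 / 14.8 = 15.270 d.
Difference = |32.754 − 15.270| = 17.483 ≈ 17.5 days.

17.5 days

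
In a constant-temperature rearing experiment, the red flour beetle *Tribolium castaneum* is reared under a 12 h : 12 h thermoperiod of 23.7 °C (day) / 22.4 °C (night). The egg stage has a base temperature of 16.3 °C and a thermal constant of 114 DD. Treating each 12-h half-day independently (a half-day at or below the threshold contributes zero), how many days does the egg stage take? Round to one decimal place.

16.9 days

Day half: max(0, 23.7 − 16.3) × 0.5 = 7.4 × 0.5 = 3.70 DD.
Night half: max(0, 22.4 − 16.3) × 0.5 = 6.1 × 0.5 = 3.05 DD.
Per 24 h: 6.75 DD/day.
Duration = 114 / 6.75 = 16.889 ≈ 16.9 days.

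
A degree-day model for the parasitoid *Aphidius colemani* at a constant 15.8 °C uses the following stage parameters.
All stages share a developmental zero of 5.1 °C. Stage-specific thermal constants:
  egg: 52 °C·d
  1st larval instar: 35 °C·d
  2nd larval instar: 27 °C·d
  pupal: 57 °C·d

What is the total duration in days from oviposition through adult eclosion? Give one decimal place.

16.0 days

Daily accumulation at 15.8 °C = 15.8 − 5.1 = 10.7 DD/day.
Total K = 52 + 35 + 27 + 57 = 171 DD.
Total duration = 171 / 10.7 = 15.981 ≈ 16.0 days.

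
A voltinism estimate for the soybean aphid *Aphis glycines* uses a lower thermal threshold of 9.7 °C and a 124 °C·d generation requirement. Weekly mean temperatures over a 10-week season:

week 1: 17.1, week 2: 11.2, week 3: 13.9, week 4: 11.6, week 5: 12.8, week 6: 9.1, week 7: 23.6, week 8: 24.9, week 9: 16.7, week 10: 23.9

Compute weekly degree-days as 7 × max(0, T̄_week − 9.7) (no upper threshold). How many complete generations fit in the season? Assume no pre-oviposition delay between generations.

3 generations

Weekly DD (7 × max(0, T̄ − 9.7)): 51.8, 10.5, 29.4, 13.3, 21.7, 0.0, 97.3, 106.4, 49.0, 99.4.
Season total = 478.8 DD.
Complete generations = ⌊478.8 / 124⌋ = 3.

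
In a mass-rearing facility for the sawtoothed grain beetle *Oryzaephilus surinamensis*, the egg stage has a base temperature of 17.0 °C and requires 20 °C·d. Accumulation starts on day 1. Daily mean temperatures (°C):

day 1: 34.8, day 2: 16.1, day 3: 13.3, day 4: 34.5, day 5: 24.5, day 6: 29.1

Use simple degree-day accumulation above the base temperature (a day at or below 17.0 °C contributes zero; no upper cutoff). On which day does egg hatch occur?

Daily DD above 17.0 °C: 17.8, 0.0, 0.0, 17.5, 7.5, 12.1.
Cumulative: 17.8, 17.8, 17.8, 35.3, 42.8, 54.9.
The total first reaches 20 DD on day 4.

day 4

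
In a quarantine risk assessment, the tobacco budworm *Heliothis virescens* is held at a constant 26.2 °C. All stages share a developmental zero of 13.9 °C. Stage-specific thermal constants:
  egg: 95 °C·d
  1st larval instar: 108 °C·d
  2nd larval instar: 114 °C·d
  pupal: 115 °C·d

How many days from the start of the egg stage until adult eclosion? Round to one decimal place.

Daily accumulation at 26.2 °C = 26.2 − 13.9 = 12.3 DD/day.
Total K = 95 + 108 + 114 + 115 = 432 DD.
Total duration = 432 / 12.3 = 35.122 ≈ 35.1 days.

35.1 days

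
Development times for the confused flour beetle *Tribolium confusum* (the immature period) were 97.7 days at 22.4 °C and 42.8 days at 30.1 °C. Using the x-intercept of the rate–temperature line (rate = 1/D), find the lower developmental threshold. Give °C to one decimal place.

Under the model K = D·(T − T_b), so D₁·(T₁ − T_b) = D₂·(T₂ − T_b).
97.7·(22.4 − T_b) = 42.8·(30.1 − T_b)
T_b = (97.7·22.4 − 42.8·30.1) / (97.7 − 42.8) = 900.20 / 54.9 = 16.397 °C ≈ 16.4 °C.

16.4 °C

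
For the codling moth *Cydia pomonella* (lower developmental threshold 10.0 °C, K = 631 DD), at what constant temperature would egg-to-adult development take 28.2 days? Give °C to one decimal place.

32.4 °C

Required daily accumulation = 631 / 28.2 = 22.376 DD/day.
T = T_base + 22.376 = 10.0 + 22.376 = 32.376 ≈ 32.4 °C.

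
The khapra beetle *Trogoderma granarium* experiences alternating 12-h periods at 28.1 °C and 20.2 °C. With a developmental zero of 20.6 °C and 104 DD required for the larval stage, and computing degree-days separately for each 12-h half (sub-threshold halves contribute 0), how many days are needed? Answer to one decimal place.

Day half: max(0, 28.1 − 20.6) × 0.5 = 7.5 × 0.5 = 3.75 DD.
Night half: max(0, 20.2 − 20.6) × 0.5 = 0.0 × 0.5 = 0.00 DD.
Per 24 h: 3.75 DD/day.
Duration = 104 / 3.75 = 27.733 ≈ 27.7 days.

27.7 days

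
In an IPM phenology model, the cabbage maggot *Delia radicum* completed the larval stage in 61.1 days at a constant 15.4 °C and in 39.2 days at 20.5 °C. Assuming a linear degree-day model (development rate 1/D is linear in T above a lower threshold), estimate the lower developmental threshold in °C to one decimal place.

6.3 °C

Linear rate model ⇒ the product D·(T − T_b) is constant across temperatures.
61.1·(15.4 − T_b) = 39.2·(20.5 − T_b)
T_b = (61.1·15.4 − 39.2·20.5) / (61.1 − 39.2) = 137.34 / 21.9 = 6.271 °C ≈ 6.3 °C.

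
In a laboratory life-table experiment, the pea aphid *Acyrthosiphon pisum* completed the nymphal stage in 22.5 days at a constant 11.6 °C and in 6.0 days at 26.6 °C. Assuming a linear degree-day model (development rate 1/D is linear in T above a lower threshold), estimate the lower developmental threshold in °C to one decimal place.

Equal thermal constants: D₁(T₁ − T_b) = D₂(T₂ − T_b).
22.5·(11.6 − T_b) = 6.0·(26.6 − T_b)
T_b = (22.5·11.6 − 6.0·26.6) / (22.5 − 6.0) = 101.40 / 16.5 = 6.145 °C ≈ 6.1 °C.

6.1 °C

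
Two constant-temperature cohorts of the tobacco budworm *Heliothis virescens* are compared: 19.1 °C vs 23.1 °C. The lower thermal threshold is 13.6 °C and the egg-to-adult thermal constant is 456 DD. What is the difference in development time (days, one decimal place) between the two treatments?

34.9 days

At 19.1 °C: 456 / (19.1 − 13.6) = 456 / 5.5 = 82.909 d.
At 23.1 °C: 456 / (23.1 − 13.6) = 456 / 9.5 = 48.000 d.
Difference = |82.909 − 48.000| = 34.909 ≈ 34.9 days.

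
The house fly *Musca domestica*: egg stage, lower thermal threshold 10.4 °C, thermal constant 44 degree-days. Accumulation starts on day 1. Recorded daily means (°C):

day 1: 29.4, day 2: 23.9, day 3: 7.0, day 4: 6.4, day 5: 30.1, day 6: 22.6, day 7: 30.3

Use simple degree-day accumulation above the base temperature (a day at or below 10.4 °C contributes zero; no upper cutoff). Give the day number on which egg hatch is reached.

Daily DD above 10.4 °C: 19.0, 13.5, 0.0, 0.0, 19.7, 12.2, 19.9.
Cumulative: 19.0, 32.5, 32.5, 32.5, 52.2, 64.4, 84.3.
The total first reaches 44 DD on day 5.

day 5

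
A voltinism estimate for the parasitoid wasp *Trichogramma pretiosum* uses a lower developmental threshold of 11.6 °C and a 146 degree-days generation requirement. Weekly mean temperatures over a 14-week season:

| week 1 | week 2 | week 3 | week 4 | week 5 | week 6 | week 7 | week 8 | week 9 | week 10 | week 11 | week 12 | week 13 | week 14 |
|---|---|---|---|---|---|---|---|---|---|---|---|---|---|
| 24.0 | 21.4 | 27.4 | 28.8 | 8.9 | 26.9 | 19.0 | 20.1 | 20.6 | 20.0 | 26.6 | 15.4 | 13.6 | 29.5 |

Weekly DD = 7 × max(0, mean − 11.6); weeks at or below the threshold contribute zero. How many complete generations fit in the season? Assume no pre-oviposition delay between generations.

6 generations

Weekly DD (7 × max(0, T̄ − 11.6)): 86.8, 68.6, 110.6, 120.4, 0.0, 107.1, 51.8, 59.5, 63.0, 58.8, 105.0, 26.6, 14.0, 125.3.
Season total = 997.5 DD.
Complete generations = ⌊997.5 / 146⌋ = 6.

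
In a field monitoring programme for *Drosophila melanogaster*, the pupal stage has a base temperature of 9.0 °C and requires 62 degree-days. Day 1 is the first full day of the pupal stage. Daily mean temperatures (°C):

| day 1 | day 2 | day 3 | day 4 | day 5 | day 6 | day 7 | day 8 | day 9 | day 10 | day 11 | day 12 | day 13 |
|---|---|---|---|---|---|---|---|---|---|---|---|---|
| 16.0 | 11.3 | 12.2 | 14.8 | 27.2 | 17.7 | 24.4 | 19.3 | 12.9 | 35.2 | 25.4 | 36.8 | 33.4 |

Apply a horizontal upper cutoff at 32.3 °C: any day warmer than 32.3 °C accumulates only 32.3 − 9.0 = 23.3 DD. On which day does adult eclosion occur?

day 8

Daily DD above 9.0 °C (capped at 23.3): 7.0, 2.3, 3.2, 5.8, 18.2, 8.7, 15.4, 10.3, 3.9, 23.3, 16.4, 23.3, 23.3.
Cumulative: 7.0, 9.3, 12.5, 18.3, 36.5, 45.2, 60.6, 70.9, 74.8, 98.1, 114.5, 137.8, 161.1.
The total first reaches 62 DD on day 8.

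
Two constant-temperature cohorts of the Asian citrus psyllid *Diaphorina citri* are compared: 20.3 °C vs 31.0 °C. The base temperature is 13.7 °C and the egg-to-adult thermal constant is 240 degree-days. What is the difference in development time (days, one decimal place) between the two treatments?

At 20.3 °C: 240 / (20.3 − 13.7) = 240 / 6.6 = 36.364 d.
At 31.0 °C: 240 / (31.0 − 13.7) = 240 / 17.3 = 13.873 d.
Difference = |36.364 − 13.873| = 22.491 ≈ 22.5 days.

22.5 days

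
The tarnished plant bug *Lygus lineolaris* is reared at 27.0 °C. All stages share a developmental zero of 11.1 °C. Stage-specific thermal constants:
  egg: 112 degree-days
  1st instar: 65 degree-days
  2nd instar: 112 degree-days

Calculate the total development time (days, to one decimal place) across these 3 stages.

Daily accumulation at 27.0 °C = 27.0 − 11.1 = 15.9 DD/day.
Total K = 112 + 65 + 112 = 289 DD.
Total duration = 289 / 15.9 = 18.176 ≈ 18.2 days.

18.2 days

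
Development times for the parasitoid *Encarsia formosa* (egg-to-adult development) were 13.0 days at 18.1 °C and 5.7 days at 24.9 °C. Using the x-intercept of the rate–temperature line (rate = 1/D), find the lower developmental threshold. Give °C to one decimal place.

Equal thermal constants: D₁(T₁ − T_b) = D₂(T₂ − T_b).
13.0·(18.1 − T_b) = 5.7·(24.9 − T_b)
T_b = (13.0·18.1 − 5.7·24.9) / (13.0 − 5.7) = 93.37 / 7.3 = 12.790 °C ≈ 12.8 °C.

12.8 °C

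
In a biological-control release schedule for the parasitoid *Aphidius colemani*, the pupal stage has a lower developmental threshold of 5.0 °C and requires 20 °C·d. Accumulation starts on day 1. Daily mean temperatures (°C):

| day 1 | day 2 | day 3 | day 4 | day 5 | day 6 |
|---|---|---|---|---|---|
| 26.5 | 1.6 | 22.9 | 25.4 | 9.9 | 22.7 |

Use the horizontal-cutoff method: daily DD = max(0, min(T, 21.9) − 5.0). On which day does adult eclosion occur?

day 3

Daily DD above 5.0 °C (capped at 16.9): 16.9, 0.0, 16.9, 16.9, 4.9, 16.9.
Cumulative: 16.9, 16.9, 33.8, 50.7, 55.6, 72.5.
The total first reaches 20 DD on day 3.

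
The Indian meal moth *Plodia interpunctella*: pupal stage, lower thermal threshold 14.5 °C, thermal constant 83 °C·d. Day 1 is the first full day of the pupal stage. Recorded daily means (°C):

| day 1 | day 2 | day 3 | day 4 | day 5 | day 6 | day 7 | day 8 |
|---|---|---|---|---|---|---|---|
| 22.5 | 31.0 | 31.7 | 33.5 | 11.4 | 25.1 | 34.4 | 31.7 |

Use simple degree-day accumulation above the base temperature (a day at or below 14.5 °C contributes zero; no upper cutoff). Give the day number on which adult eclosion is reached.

day 7

Daily DD above 14.5 °C: 8.0, 16.5, 17.2, 19.0, 0.0, 10.6, 19.9, 17.2.
Cumulative: 8.0, 24.5, 41.7, 60.7, 60.7, 71.3, 91.2, 108.4.
The total first reaches 83 DD on day 7.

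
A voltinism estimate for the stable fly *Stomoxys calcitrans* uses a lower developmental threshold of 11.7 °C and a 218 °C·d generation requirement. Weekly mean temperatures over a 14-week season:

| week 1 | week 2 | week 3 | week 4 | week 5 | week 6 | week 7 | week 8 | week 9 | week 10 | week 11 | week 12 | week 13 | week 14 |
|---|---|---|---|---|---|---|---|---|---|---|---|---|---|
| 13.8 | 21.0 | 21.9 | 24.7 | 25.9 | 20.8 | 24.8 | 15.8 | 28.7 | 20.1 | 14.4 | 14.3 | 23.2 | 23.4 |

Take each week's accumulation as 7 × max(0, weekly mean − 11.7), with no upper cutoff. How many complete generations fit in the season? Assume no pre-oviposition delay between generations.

Weekly DD (7 × max(0, T̄ − 11.7)): 14.7, 65.1, 71.4, 91.0, 99.4, 63.7, 91.7, 28.7, 119.0, 58.8, 18.9, 18.2, 80.5, 81.9.
Season total = 903.0 DD.
Complete generations = ⌊903.0 / 218⌋ = 4.

4 generations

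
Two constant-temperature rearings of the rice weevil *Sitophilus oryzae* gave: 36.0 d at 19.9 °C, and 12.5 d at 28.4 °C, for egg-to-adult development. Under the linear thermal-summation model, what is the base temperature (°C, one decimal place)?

15.4 °C

Under the model K = D·(T − T_b), so D₁·(T₁ − T_b) = D₂·(T₂ − T_b).
36.0·(19.9 − T_b) = 12.5·(28.4 − T_b)
T_b = (36.0·19.9 − 12.5·28.4) / (36.0 − 12.5) = 361.40 / 23.5 = 15.379 °C ≈ 15.4 °C.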